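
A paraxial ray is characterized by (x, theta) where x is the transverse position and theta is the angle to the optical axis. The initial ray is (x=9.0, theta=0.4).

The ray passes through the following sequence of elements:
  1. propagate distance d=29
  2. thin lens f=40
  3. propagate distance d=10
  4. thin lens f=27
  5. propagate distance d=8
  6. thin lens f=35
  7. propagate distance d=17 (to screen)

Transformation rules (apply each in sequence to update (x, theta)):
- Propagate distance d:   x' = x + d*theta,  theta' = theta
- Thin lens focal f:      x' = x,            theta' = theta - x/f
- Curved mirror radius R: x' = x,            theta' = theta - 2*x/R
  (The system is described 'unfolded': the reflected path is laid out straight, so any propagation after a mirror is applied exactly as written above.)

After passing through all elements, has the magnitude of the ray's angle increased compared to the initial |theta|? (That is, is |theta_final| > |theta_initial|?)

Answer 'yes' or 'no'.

Initial: x=9.0000 theta=0.4000
After 1 (propagate distance d=29): x=20.6000 theta=0.4000
After 2 (thin lens f=40): x=20.6000 theta=-0.1150
After 3 (propagate distance d=10): x=19.4500 theta=-0.1150
After 4 (thin lens f=27): x=19.4500 theta=-4511/5400 (≈-0.8354)
After 5 (propagate distance d=8): x=34471/2700 (≈12.7670) theta=-4511/5400 (≈-0.8354)
After 6 (thin lens f=35): x=34471/2700 (≈12.7670) theta=-8401/7000 (≈-1.2001)
After 7 (propagate distance d=17 (to screen)): x=-1443089/189000 (≈-7.6354) theta=-8401/7000 (≈-1.2001)
|theta_initial|=0.4000 |theta_final|=8401/7000 (≈1.2001) -> increased

Answer: yes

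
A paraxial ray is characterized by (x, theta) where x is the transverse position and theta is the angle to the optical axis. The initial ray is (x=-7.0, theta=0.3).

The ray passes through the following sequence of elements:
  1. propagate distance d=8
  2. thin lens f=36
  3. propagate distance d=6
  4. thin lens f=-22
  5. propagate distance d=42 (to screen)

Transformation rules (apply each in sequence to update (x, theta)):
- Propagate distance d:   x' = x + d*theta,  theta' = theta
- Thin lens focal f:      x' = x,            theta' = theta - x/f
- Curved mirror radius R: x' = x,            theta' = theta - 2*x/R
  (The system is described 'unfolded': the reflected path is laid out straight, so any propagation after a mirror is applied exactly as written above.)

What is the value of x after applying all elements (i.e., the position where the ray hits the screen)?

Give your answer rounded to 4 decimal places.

Answer: 12.0515

Derivation:
Initial: x=-7.0000 theta=0.3000
After 1 (propagate distance d=8): x=-4.6000 theta=0.3000
After 2 (thin lens f=36): x=-4.6000 theta=77/180 (≈0.4278)
After 3 (propagate distance d=6): x=-61/30 (≈-2.0333) theta=77/180 (≈0.4278)
After 4 (thin lens f=-22): x=-61/30 (≈-2.0333) theta=166/495 (≈0.3354)
After 5 (propagate distance d=42 (to screen)): x=3977/330 (≈12.0515) theta=166/495 (≈0.3354)
Rounded to 4 decimal places: x = 12.0515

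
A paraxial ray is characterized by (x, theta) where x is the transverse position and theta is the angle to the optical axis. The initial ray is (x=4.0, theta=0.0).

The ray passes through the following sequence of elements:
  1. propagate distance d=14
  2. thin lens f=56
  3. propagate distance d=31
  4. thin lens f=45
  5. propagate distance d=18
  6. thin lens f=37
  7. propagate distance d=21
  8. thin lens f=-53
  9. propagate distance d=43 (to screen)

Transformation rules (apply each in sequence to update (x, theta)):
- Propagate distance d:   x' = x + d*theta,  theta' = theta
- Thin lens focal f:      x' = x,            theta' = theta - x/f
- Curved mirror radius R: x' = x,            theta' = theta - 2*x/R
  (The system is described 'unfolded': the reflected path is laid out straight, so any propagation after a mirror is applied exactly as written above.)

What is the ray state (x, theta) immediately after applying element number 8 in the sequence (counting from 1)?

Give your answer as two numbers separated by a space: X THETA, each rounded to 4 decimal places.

Initial: x=4.0000 theta=0.0000
After 1 (propagate distance d=14): x=4.0000 theta=0.0000
After 2 (thin lens f=56): x=4.0000 theta=-1/14 (≈-0.0714)
After 3 (propagate distance d=31): x=25/14 (≈1.7857) theta=-1/14 (≈-0.0714)
After 4 (thin lens f=45): x=25/14 (≈1.7857) theta=-1/9 (≈-0.1111)
After 5 (propagate distance d=18): x=-3/14 (≈-0.2143) theta=-1/9 (≈-0.1111)
After 6 (thin lens f=37): x=-3/14 (≈-0.2143) theta=-491/4662 (≈-0.1053)
After 7 (propagate distance d=21): x=-1885/777 (≈-2.4260) theta=-491/4662 (≈-0.1053)
After 8 (thin lens f=-53): x=-1885/777 (≈-2.4260) theta=-1009/6678 (≈-0.1511)
Rounded to 4 decimal places: x = -2.4260, theta = -0.1511

Answer: -2.4260 -0.1511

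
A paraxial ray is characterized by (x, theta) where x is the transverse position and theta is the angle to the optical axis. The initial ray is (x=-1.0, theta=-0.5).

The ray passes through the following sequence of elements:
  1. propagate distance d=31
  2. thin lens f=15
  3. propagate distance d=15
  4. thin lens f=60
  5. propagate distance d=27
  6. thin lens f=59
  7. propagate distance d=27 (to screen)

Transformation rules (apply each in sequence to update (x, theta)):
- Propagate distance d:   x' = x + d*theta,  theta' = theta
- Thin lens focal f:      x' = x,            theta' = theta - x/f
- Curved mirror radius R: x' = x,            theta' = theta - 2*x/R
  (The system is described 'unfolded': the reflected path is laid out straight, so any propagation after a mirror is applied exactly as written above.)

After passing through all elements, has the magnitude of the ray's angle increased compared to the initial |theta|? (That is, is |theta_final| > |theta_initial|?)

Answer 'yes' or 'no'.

Initial: x=-1.0000 theta=-0.5000
After 1 (propagate distance d=31): x=-16.5000 theta=-0.5000
After 2 (thin lens f=15): x=-16.5000 theta=0.6000
After 3 (propagate distance d=15): x=-7.5000 theta=0.6000
After 4 (thin lens f=60): x=-7.5000 theta=0.7250
After 5 (propagate distance d=27): x=12.0750 theta=0.7250
After 6 (thin lens f=59): x=12.0750 theta=307/590 (≈0.5203)
After 7 (propagate distance d=27 (to screen)): x=61653/2360 (≈26.1242) theta=307/590 (≈0.5203)
|theta_initial|=0.5000 |theta_final|=307/590 (≈0.5203) -> increased

Answer: yes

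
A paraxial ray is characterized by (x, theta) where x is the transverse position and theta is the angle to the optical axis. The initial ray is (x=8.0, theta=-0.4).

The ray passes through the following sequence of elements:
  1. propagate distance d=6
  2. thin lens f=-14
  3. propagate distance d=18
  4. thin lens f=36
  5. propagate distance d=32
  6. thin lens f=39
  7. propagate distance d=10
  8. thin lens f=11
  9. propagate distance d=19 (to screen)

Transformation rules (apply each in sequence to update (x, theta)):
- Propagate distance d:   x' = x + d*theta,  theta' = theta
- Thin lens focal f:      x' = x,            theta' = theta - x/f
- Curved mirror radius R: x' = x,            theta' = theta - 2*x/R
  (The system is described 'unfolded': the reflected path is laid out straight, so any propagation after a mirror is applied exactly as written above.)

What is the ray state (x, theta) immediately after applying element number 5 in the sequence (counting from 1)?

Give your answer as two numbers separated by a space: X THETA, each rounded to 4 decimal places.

Answer: 0.6222 -0.1556

Derivation:
Initial: x=8.0000 theta=-0.4000
After 1 (propagate distance d=6): x=5.6000 theta=-0.4000
After 2 (thin lens f=-14): x=5.6000 theta=0.0000
After 3 (propagate distance d=18): x=5.6000 theta=0.0000
After 4 (thin lens f=36): x=5.6000 theta=-7/45 (≈-0.1556)
After 5 (propagate distance d=32): x=28/45 (≈0.6222) theta=-7/45 (≈-0.1556)
Rounded to 4 decimal places: x = 0.6222, theta = -0.1556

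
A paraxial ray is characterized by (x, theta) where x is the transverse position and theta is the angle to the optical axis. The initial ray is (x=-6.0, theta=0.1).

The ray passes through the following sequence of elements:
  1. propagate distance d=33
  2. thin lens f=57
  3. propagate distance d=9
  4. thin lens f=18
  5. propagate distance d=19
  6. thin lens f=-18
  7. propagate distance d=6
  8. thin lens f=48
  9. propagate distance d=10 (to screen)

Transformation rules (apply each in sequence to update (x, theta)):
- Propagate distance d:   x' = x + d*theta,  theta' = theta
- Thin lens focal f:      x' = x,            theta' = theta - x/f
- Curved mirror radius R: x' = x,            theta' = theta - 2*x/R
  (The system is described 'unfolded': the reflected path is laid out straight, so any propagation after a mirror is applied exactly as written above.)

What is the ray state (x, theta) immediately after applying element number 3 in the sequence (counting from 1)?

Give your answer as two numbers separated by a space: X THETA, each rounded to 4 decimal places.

Answer: -1.3737 0.1474

Derivation:
Initial: x=-6.0000 theta=0.1000
After 1 (propagate distance d=33): x=-2.7000 theta=0.1000
After 2 (thin lens f=57): x=-2.7000 theta=14/95 (≈0.1474)
After 3 (propagate distance d=9): x=-261/190 (≈-1.3737) theta=14/95 (≈0.1474)
Rounded to 4 decimal places: x = -1.3737, theta = 0.1474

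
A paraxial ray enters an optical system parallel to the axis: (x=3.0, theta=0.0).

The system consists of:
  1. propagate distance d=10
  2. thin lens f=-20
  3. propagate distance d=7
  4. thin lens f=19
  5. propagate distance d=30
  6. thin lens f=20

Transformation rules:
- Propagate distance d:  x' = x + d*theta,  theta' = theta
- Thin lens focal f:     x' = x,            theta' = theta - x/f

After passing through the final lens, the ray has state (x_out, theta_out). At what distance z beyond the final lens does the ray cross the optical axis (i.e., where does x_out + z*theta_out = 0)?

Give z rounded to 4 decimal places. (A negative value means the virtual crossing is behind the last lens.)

Answer: 12.6097

Derivation:
Initial: x=3.0000 theta=0.0000
After 1 (propagate distance d=10): x=3.0000 theta=0.0000
After 2 (thin lens f=-20): x=3.0000 theta=0.1500
After 3 (propagate distance d=7): x=4.0500 theta=0.1500
After 4 (thin lens f=19): x=4.0500 theta=-6/95 (≈-0.0632)
After 5 (propagate distance d=30): x=819/380 (≈2.1553) theta=-6/95 (≈-0.0632)
After 6 (thin lens f=20): x=819/380 (≈2.1553) theta=-1299/7600 (≈-0.1709)
z_focus = -x_out/theta_out = -(819/380)/(-1299/7600) = 5460/433 ≈ 12.6097
Rounded to 4 decimal places: z = 12.6097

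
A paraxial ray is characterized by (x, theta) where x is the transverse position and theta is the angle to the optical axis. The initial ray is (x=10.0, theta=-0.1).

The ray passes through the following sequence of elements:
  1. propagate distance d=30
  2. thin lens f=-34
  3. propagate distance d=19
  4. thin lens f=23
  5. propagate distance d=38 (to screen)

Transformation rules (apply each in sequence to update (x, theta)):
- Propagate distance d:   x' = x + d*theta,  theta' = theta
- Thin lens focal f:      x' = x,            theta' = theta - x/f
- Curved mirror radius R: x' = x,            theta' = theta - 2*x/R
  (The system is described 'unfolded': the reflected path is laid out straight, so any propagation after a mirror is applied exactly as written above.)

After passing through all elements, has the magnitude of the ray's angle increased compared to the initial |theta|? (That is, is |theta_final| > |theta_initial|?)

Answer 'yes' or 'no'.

Answer: yes

Derivation:
Initial: x=10.0000 theta=-0.1000
After 1 (propagate distance d=30): x=7.0000 theta=-0.1000
After 2 (thin lens f=-34): x=7.0000 theta=9/85 (≈0.1059)
After 3 (propagate distance d=19): x=766/85 (≈9.0118) theta=9/85 (≈0.1059)
After 4 (thin lens f=23): x=766/85 (≈9.0118) theta=-559/1955 (≈-0.2859)
After 5 (propagate distance d=38 (to screen)): x=-3624/1955 (≈-1.8537) theta=-559/1955 (≈-0.2859)
|theta_initial|=0.1000 |theta_final|=559/1955 (≈0.2859) -> increased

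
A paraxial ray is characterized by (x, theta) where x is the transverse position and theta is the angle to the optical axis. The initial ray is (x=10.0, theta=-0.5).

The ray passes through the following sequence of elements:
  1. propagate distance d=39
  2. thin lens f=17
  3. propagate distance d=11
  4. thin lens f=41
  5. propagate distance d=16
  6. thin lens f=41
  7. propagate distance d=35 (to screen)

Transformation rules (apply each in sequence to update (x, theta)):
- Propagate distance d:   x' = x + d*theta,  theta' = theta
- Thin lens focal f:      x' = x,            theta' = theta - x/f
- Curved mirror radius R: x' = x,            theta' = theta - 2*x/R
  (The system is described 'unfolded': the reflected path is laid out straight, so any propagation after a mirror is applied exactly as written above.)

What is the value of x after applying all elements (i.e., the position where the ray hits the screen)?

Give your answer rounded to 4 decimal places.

Initial: x=10.0000 theta=-0.5000
After 1 (propagate distance d=39): x=-9.5000 theta=-0.5000
After 2 (thin lens f=17): x=-9.5000 theta=1/17 (≈0.0588)
After 3 (propagate distance d=11): x=-301/34 (≈-8.8529) theta=1/17 (≈0.0588)
After 4 (thin lens f=41): x=-301/34 (≈-8.8529) theta=383/1394 (≈0.2747)
After 5 (propagate distance d=16): x=-6213/1394 (≈-4.4570) theta=383/1394 (≈0.2747)
After 6 (thin lens f=41): x=-6213/1394 (≈-4.4570) theta=10958/28577 (≈0.3835)
After 7 (propagate distance d=35 (to screen)): x=512327/57154 (≈8.9640) theta=10958/28577 (≈0.3835)
Rounded to 4 decimal places: x = 8.9640

Answer: 8.9640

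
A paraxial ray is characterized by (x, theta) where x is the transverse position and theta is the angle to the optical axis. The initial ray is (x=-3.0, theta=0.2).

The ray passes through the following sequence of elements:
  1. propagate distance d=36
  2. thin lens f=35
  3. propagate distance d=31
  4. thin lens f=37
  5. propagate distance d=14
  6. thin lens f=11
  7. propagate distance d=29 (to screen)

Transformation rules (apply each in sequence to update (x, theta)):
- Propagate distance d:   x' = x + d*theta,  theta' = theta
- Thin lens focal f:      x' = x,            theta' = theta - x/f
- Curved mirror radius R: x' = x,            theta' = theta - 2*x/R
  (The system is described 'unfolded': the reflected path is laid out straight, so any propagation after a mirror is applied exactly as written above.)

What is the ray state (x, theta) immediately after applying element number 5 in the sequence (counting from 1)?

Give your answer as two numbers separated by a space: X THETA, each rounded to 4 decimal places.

Initial: x=-3.0000 theta=0.2000
After 1 (propagate distance d=36): x=4.2000 theta=0.2000
After 2 (thin lens f=35): x=4.2000 theta=0.0800
After 3 (propagate distance d=31): x=6.6800 theta=0.0800
After 4 (thin lens f=37): x=6.6800 theta=-93/925 (≈-0.1005)
After 5 (propagate distance d=14): x=4877/925 (≈5.2724) theta=-93/925 (≈-0.1005)
Rounded to 4 decimal places: x = 5.2724, theta = -0.1005

Answer: 5.2724 -0.1005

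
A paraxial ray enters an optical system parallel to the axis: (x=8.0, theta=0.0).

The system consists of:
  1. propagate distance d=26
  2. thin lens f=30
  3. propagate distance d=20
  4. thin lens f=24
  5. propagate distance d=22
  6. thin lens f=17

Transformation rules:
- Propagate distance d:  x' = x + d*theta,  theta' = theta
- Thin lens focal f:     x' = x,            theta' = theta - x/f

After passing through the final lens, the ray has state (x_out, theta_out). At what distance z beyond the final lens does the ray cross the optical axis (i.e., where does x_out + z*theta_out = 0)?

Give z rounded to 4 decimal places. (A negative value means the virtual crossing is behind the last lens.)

Answer: -123.3714

Derivation:
Initial: x=8.0000 theta=0.0000
After 1 (propagate distance d=26): x=8.0000 theta=0.0000
After 2 (thin lens f=30): x=8.0000 theta=-4/15 (≈-0.2667)
After 3 (propagate distance d=20): x=8/3 (≈2.6667) theta=-4/15 (≈-0.2667)
After 4 (thin lens f=24): x=8/3 (≈2.6667) theta=-17/45 (≈-0.3778)
After 5 (propagate distance d=22): x=-254/45 (≈-5.6444) theta=-17/45 (≈-0.3778)
After 6 (thin lens f=17): x=-254/45 (≈-5.6444) theta=-7/153 (≈-0.0458)
z_focus = -x_out/theta_out = -(-254/45)/(-7/153) = -4318/35 ≈ -123.3714
Rounded to 4 decimal places: z = -123.3714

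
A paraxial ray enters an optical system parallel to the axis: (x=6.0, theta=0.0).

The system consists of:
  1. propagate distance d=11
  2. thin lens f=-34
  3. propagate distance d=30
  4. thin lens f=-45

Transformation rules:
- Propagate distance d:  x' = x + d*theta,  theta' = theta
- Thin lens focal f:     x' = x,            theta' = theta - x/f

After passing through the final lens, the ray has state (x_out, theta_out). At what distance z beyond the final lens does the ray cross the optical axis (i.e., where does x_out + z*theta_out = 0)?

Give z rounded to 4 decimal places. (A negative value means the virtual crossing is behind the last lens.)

Initial: x=6.0000 theta=0.0000
After 1 (propagate distance d=11): x=6.0000 theta=0.0000
After 2 (thin lens f=-34): x=6.0000 theta=3/17 (≈0.1765)
After 3 (propagate distance d=30): x=192/17 (≈11.2941) theta=3/17 (≈0.1765)
After 4 (thin lens f=-45): x=192/17 (≈11.2941) theta=109/255 (≈0.4275)
z_focus = -x_out/theta_out = -(192/17)/(109/255) = -2880/109 ≈ -26.4220
Rounded to 4 decimal places: z = -26.4220

Answer: -26.4220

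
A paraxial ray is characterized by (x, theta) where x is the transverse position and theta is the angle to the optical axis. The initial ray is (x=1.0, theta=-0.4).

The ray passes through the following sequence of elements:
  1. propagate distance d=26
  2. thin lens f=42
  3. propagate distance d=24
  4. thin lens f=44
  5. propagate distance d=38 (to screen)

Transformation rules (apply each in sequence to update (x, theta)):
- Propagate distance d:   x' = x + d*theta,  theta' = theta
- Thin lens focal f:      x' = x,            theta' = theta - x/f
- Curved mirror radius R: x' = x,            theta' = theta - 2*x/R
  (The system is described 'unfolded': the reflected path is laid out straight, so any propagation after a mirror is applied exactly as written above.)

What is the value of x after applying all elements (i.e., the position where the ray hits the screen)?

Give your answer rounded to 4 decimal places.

Answer: -8.5537

Derivation:
Initial: x=1.0000 theta=-0.4000
After 1 (propagate distance d=26): x=-9.4000 theta=-0.4000
After 2 (thin lens f=42): x=-9.4000 theta=-37/210 (≈-0.1762)
After 3 (propagate distance d=24): x=-477/35 (≈-13.6286) theta=-37/210 (≈-0.1762)
After 4 (thin lens f=44): x=-477/35 (≈-13.6286) theta=617/4620 (≈0.1335)
After 5 (propagate distance d=38 (to screen)): x=-19759/2310 (≈-8.5537) theta=617/4620 (≈0.1335)
Rounded to 4 decimal places: x = -8.5537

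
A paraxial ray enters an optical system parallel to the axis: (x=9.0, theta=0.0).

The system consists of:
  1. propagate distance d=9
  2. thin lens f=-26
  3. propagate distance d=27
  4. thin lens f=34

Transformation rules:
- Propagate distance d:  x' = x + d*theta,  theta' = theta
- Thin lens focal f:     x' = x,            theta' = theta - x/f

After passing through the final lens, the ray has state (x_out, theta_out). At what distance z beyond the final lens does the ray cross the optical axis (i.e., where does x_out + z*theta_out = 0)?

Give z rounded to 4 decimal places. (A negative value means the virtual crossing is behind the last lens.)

Answer: 94.8421

Derivation:
Initial: x=9.0000 theta=0.0000
After 1 (propagate distance d=9): x=9.0000 theta=0.0000
After 2 (thin lens f=-26): x=9.0000 theta=9/26 (≈0.3462)
After 3 (propagate distance d=27): x=477/26 (≈18.3462) theta=9/26 (≈0.3462)
After 4 (thin lens f=34): x=477/26 (≈18.3462) theta=-171/884 (≈-0.1934)
z_focus = -x_out/theta_out = -(477/26)/(-171/884) = 1802/19 ≈ 94.8421
Rounded to 4 decimal places: z = 94.8421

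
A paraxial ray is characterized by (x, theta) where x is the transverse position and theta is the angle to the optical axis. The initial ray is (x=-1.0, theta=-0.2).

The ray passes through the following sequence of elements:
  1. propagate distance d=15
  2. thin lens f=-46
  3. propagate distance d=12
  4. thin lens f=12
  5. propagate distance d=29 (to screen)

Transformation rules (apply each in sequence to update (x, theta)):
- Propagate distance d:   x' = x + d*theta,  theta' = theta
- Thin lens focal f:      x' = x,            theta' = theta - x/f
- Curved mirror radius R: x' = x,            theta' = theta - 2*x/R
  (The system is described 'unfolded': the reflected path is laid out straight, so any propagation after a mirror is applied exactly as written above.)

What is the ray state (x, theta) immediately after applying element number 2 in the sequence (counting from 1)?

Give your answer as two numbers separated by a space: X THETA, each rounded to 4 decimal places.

Answer: -4.0000 -0.2870

Derivation:
Initial: x=-1.0000 theta=-0.2000
After 1 (propagate distance d=15): x=-4.0000 theta=-0.2000
After 2 (thin lens f=-46): x=-4.0000 theta=-33/115 (≈-0.2870)
Rounded to 4 decimal places: x = -4.0000, theta = -0.2870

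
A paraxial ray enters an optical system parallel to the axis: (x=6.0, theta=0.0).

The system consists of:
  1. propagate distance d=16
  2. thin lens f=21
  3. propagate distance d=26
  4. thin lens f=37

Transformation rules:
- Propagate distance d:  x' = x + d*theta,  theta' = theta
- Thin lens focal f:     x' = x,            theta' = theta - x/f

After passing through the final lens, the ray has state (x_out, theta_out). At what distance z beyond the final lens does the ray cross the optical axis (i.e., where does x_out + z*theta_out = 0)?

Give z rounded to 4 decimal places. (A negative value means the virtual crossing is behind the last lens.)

Answer: -5.7813

Derivation:
Initial: x=6.0000 theta=0.0000
After 1 (propagate distance d=16): x=6.0000 theta=0.0000
After 2 (thin lens f=21): x=6.0000 theta=-2/7 (≈-0.2857)
After 3 (propagate distance d=26): x=-10/7 (≈-1.4286) theta=-2/7 (≈-0.2857)
After 4 (thin lens f=37): x=-10/7 (≈-1.4286) theta=-64/259 (≈-0.2471)
z_focus = -x_out/theta_out = -(-10/7)/(-64/259) = -185/32 ≈ -5.7813
Rounded to 4 decimal places: z = -5.7813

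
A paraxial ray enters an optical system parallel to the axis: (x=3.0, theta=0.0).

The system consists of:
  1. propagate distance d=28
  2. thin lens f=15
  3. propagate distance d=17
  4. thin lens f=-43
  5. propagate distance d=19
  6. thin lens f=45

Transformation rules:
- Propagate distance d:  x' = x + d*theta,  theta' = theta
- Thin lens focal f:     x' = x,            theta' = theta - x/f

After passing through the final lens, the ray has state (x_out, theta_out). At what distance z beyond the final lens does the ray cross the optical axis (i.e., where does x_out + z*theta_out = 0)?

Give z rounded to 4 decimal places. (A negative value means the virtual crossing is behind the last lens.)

Initial: x=3.0000 theta=0.0000
After 1 (propagate distance d=28): x=3.0000 theta=0.0000
After 2 (thin lens f=15): x=3.0000 theta=-0.2000
After 3 (propagate distance d=17): x=-0.4000 theta=-0.2000
After 4 (thin lens f=-43): x=-0.4000 theta=-9/43 (≈-0.2093)
After 5 (propagate distance d=19): x=-941/215 (≈-4.3767) theta=-9/43 (≈-0.2093)
After 6 (thin lens f=45): x=-941/215 (≈-4.3767) theta=-1084/9675 (≈-0.1120)
z_focus = -x_out/theta_out = -(-941/215)/(-1084/9675) = -42345/1084 ≈ -39.0637
Rounded to 4 decimal places: z = -39.0637

Answer: -39.0637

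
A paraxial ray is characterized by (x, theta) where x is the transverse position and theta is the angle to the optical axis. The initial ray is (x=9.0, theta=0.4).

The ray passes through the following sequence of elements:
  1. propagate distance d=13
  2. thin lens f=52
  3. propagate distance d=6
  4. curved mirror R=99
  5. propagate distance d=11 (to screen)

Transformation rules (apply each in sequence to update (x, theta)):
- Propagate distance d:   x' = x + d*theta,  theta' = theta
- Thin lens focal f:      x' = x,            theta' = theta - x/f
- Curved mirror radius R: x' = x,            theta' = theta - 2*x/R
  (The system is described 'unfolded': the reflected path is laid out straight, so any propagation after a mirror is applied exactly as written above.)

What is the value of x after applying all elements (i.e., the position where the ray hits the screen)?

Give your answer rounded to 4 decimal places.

Answer: 13.0329

Derivation:
Initial: x=9.0000 theta=0.4000
After 1 (propagate distance d=13): x=14.2000 theta=0.4000
After 2 (thin lens f=52): x=14.2000 theta=33/260 (≈0.1269)
After 3 (propagate distance d=6): x=389/26 (≈14.9615) theta=33/260 (≈0.1269)
After 4 (curved mirror R=99): x=389/26 (≈14.9615) theta=-4513/25740 (≈-0.1753)
After 5 (propagate distance d=11 (to screen)): x=30497/2340 (≈13.0329) theta=-4513/25740 (≈-0.1753)
Rounded to 4 decimal places: x = 13.0329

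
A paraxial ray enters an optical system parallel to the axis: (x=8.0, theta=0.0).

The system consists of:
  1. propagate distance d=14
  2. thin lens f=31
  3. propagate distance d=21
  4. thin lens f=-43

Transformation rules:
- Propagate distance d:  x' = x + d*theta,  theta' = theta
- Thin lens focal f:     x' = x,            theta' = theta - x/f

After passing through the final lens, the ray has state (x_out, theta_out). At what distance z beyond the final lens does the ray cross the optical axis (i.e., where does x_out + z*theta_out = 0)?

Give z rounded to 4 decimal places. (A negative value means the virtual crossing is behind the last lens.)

Initial: x=8.0000 theta=0.0000
After 1 (propagate distance d=14): x=8.0000 theta=0.0000
After 2 (thin lens f=31): x=8.0000 theta=-8/31 (≈-0.2581)
After 3 (propagate distance d=21): x=80/31 (≈2.5806) theta=-8/31 (≈-0.2581)
After 4 (thin lens f=-43): x=80/31 (≈2.5806) theta=-264/1333 (≈-0.1980)
z_focus = -x_out/theta_out = -(80/31)/(-264/1333) = 430/33 ≈ 13.0303
Rounded to 4 decimal places: z = 13.0303

Answer: 13.0303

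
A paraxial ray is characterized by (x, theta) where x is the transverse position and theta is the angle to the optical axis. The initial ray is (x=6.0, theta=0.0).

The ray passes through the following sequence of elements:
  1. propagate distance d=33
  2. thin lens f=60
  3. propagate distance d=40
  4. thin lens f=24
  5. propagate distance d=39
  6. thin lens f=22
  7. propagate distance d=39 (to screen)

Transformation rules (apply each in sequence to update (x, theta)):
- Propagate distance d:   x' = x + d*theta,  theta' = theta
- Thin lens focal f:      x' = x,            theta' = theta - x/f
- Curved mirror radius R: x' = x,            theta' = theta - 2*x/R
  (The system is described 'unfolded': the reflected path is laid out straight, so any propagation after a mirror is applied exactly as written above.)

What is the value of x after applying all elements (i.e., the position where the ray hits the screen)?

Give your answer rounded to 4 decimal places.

Answer: -3.1705

Derivation:
Initial: x=6.0000 theta=0.0000
After 1 (propagate distance d=33): x=6.0000 theta=0.0000
After 2 (thin lens f=60): x=6.0000 theta=-0.1000
After 3 (propagate distance d=40): x=2.0000 theta=-0.1000
After 4 (thin lens f=24): x=2.0000 theta=-11/60 (≈-0.1833)
After 5 (propagate distance d=39): x=-5.1500 theta=-11/60 (≈-0.1833)
After 6 (thin lens f=22): x=-5.1500 theta=67/1320 (≈0.0508)
After 7 (propagate distance d=39 (to screen)): x=-279/88 (≈-3.1705) theta=67/1320 (≈0.0508)
Rounded to 4 decimal places: x = -3.1705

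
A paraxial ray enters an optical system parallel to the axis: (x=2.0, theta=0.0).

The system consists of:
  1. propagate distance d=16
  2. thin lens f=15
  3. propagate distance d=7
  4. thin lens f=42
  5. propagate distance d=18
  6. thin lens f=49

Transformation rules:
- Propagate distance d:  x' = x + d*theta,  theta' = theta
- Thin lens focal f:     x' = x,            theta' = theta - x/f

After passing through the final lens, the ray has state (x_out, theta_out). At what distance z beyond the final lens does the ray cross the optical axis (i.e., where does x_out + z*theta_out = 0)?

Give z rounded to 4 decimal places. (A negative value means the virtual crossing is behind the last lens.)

Answer: -14.6532

Derivation:
Initial: x=2.0000 theta=0.0000
After 1 (propagate distance d=16): x=2.0000 theta=0.0000
After 2 (thin lens f=15): x=2.0000 theta=-2/15 (≈-0.1333)
After 3 (propagate distance d=7): x=16/15 (≈1.0667) theta=-2/15 (≈-0.1333)
After 4 (thin lens f=42): x=16/15 (≈1.0667) theta=-10/63 (≈-0.1587)
After 5 (propagate distance d=18): x=-188/105 (≈-1.7905) theta=-10/63 (≈-0.1587)
After 6 (thin lens f=49): x=-188/105 (≈-1.7905) theta=-1886/15435 (≈-0.1222)
z_focus = -x_out/theta_out = -(-188/105)/(-1886/15435) = -13818/943 ≈ -14.6532
Rounded to 4 decimal places: z = -14.6532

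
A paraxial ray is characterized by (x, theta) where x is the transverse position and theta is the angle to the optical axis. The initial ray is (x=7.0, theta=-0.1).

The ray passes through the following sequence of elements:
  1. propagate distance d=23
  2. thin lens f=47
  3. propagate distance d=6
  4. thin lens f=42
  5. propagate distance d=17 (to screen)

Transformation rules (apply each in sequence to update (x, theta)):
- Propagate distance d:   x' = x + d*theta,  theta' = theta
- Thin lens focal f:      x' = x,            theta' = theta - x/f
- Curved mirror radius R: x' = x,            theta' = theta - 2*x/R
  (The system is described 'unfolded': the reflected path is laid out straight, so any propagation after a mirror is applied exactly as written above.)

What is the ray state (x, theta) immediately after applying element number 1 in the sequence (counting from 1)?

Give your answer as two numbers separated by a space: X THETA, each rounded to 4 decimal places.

Answer: 4.7000 -0.1000

Derivation:
Initial: x=7.0000 theta=-0.1000
After 1 (propagate distance d=23): x=4.7000 theta=-0.1000
Rounded to 4 decimal places: x = 4.7000, theta = -0.1000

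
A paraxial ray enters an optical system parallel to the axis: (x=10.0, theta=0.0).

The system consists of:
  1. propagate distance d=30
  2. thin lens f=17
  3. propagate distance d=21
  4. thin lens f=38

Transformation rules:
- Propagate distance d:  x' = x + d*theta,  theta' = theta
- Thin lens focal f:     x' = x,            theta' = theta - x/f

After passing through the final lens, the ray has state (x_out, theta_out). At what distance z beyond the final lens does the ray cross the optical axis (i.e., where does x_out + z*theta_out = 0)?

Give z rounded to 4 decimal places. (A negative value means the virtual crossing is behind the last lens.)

Answer: -4.4706

Derivation:
Initial: x=10.0000 theta=0.0000
After 1 (propagate distance d=30): x=10.0000 theta=0.0000
After 2 (thin lens f=17): x=10.0000 theta=-10/17 (≈-0.5882)
After 3 (propagate distance d=21): x=-40/17 (≈-2.3529) theta=-10/17 (≈-0.5882)
After 4 (thin lens f=38): x=-40/17 (≈-2.3529) theta=-10/19 (≈-0.5263)
z_focus = -x_out/theta_out = -(-40/17)/(-10/19) = -76/17 ≈ -4.4706
Rounded to 4 decimal places: z = -4.4706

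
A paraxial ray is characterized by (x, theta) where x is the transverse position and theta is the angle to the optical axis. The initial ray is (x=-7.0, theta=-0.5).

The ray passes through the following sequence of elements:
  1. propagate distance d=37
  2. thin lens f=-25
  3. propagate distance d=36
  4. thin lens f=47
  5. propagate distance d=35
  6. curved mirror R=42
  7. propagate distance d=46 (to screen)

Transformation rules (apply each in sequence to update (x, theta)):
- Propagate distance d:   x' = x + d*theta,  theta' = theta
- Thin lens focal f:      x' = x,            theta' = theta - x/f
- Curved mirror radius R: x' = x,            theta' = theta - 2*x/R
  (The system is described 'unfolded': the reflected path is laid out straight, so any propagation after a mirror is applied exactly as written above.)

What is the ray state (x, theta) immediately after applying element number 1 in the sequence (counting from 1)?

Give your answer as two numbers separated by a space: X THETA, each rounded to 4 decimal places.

Answer: -25.5000 -0.5000

Derivation:
Initial: x=-7.0000 theta=-0.5000
After 1 (propagate distance d=37): x=-25.5000 theta=-0.5000
Rounded to 4 decimal places: x = -25.5000, theta = -0.5000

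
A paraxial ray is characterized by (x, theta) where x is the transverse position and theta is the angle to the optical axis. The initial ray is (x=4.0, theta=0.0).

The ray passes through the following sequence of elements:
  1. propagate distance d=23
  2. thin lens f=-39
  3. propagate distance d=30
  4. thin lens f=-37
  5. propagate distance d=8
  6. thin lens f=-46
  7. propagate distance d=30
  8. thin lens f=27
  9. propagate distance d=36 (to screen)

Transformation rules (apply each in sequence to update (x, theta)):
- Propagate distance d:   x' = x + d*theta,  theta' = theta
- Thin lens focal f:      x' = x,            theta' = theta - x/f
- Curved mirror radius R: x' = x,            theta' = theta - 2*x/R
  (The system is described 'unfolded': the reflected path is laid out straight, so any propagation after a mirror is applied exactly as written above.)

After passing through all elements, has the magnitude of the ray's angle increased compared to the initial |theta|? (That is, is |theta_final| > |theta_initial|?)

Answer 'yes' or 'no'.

Answer: yes

Derivation:
Initial: x=4.0000 theta=0.0000
After 1 (propagate distance d=23): x=4.0000 theta=0.0000
After 2 (thin lens f=-39): x=4.0000 theta=4/39 (≈0.1026)
After 3 (propagate distance d=30): x=92/13 (≈7.0769) theta=4/39 (≈0.1026)
After 4 (thin lens f=-37): x=92/13 (≈7.0769) theta=424/1443 (≈0.2938)
After 5 (propagate distance d=8): x=13604/1443 (≈9.4276) theta=424/1443 (≈0.2938)
After 6 (thin lens f=-46): x=13604/1443 (≈9.4276) theta=5518/11063 (≈0.4988)
After 7 (propagate distance d=30): x=809512/33189 (≈24.3910) theta=5518/11063 (≈0.4988)
After 8 (thin lens f=27): x=809512/33189 (≈24.3910) theta=-362554/896103 (≈-0.4046)
After 9 (propagate distance d=36 (to screen)): x=978320/99567 (≈9.8257) theta=-362554/896103 (≈-0.4046)
|theta_initial|=0.0000 |theta_final|=362554/896103 (≈0.4046) -> increased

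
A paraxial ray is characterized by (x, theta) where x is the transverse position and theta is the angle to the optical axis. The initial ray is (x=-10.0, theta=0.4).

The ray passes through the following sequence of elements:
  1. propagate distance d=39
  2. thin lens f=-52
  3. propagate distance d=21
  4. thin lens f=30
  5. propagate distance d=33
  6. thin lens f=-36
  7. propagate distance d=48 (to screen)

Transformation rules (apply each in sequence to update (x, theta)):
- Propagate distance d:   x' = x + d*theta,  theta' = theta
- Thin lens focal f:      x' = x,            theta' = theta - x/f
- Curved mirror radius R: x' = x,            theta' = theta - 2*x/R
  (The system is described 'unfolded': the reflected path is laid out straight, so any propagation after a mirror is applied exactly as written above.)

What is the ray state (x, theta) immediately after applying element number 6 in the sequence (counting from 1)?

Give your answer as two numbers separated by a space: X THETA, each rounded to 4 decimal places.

Initial: x=-10.0000 theta=0.4000
After 1 (propagate distance d=39): x=5.6000 theta=0.4000
After 2 (thin lens f=-52): x=5.6000 theta=33/65 (≈0.5077)
After 3 (propagate distance d=21): x=1057/65 (≈16.2615) theta=33/65 (≈0.5077)
After 4 (thin lens f=30): x=1057/65 (≈16.2615) theta=-67/1950 (≈-0.0344)
After 5 (propagate distance d=33): x=9833/650 (≈15.1277) theta=-67/1950 (≈-0.0344)
After 6 (thin lens f=-36): x=9833/650 (≈15.1277) theta=9029/23400 (≈0.3859)
Rounded to 4 decimal places: x = 15.1277, theta = 0.3859

Answer: 15.1277 0.3859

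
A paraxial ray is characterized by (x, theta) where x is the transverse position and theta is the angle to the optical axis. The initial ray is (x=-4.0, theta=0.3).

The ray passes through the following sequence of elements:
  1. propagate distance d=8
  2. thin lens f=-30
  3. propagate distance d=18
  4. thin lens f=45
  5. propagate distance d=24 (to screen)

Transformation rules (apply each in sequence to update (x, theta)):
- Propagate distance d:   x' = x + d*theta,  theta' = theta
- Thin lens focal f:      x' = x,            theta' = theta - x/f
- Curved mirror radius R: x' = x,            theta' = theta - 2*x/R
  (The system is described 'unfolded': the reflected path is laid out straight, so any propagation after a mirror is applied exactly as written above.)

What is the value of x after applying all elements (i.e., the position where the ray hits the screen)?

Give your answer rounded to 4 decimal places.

Answer: 7.2453

Derivation:
Initial: x=-4.0000 theta=0.3000
After 1 (propagate distance d=8): x=-1.6000 theta=0.3000
After 2 (thin lens f=-30): x=-1.6000 theta=37/150 (≈0.2467)
After 3 (propagate distance d=18): x=2.8400 theta=37/150 (≈0.2467)
After 4 (thin lens f=45): x=2.8400 theta=413/2250 (≈0.1836)
After 5 (propagate distance d=24 (to screen)): x=2717/375 (≈7.2453) theta=413/2250 (≈0.1836)
Rounded to 4 decimal places: x = 7.2453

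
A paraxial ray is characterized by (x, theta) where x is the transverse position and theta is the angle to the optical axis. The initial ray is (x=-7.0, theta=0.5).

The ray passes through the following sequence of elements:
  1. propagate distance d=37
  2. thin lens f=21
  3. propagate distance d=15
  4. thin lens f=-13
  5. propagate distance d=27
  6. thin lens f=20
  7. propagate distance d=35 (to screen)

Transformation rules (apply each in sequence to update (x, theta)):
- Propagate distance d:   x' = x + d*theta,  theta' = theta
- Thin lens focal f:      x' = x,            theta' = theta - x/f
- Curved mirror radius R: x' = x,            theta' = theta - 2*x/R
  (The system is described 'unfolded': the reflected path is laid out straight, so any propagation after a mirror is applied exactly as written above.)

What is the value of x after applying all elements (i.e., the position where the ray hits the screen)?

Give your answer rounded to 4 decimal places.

Answer: 3.4460

Derivation:
Initial: x=-7.0000 theta=0.5000
After 1 (propagate distance d=37): x=11.5000 theta=0.5000
After 2 (thin lens f=21): x=11.5000 theta=-1/21 (≈-0.0476)
After 3 (propagate distance d=15): x=151/14 (≈10.7857) theta=-1/21 (≈-0.0476)
After 4 (thin lens f=-13): x=151/14 (≈10.7857) theta=61/78 (≈0.7821)
After 5 (propagate distance d=27): x=2903/91 (≈31.9011) theta=61/78 (≈0.7821)
After 6 (thin lens f=20): x=2903/91 (≈31.9011) theta=-4439/5460 (≈-0.8130)
After 7 (propagate distance d=35 (to screen)): x=3763/1092 (≈3.4460) theta=-4439/5460 (≈-0.8130)
Rounded to 4 decimal places: x = 3.4460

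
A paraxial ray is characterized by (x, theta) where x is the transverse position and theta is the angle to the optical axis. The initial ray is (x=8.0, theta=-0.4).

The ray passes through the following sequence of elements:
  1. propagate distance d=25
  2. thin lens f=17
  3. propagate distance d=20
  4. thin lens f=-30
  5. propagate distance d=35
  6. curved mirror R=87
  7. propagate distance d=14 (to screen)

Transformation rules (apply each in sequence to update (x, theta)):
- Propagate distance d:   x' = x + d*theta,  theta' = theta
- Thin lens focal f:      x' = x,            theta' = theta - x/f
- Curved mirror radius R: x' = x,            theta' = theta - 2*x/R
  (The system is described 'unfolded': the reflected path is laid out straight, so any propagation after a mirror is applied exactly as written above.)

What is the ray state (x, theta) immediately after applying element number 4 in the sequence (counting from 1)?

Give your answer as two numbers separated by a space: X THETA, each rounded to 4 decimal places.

Answer: -7.6471 -0.5373

Derivation:
Initial: x=8.0000 theta=-0.4000
After 1 (propagate distance d=25): x=-2.0000 theta=-0.4000
After 2 (thin lens f=17): x=-2.0000 theta=-24/85 (≈-0.2824)
After 3 (propagate distance d=20): x=-130/17 (≈-7.6471) theta=-24/85 (≈-0.2824)
After 4 (thin lens f=-30): x=-130/17 (≈-7.6471) theta=-137/255 (≈-0.5373)
Rounded to 4 decimal places: x = -7.6471, theta = -0.5373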